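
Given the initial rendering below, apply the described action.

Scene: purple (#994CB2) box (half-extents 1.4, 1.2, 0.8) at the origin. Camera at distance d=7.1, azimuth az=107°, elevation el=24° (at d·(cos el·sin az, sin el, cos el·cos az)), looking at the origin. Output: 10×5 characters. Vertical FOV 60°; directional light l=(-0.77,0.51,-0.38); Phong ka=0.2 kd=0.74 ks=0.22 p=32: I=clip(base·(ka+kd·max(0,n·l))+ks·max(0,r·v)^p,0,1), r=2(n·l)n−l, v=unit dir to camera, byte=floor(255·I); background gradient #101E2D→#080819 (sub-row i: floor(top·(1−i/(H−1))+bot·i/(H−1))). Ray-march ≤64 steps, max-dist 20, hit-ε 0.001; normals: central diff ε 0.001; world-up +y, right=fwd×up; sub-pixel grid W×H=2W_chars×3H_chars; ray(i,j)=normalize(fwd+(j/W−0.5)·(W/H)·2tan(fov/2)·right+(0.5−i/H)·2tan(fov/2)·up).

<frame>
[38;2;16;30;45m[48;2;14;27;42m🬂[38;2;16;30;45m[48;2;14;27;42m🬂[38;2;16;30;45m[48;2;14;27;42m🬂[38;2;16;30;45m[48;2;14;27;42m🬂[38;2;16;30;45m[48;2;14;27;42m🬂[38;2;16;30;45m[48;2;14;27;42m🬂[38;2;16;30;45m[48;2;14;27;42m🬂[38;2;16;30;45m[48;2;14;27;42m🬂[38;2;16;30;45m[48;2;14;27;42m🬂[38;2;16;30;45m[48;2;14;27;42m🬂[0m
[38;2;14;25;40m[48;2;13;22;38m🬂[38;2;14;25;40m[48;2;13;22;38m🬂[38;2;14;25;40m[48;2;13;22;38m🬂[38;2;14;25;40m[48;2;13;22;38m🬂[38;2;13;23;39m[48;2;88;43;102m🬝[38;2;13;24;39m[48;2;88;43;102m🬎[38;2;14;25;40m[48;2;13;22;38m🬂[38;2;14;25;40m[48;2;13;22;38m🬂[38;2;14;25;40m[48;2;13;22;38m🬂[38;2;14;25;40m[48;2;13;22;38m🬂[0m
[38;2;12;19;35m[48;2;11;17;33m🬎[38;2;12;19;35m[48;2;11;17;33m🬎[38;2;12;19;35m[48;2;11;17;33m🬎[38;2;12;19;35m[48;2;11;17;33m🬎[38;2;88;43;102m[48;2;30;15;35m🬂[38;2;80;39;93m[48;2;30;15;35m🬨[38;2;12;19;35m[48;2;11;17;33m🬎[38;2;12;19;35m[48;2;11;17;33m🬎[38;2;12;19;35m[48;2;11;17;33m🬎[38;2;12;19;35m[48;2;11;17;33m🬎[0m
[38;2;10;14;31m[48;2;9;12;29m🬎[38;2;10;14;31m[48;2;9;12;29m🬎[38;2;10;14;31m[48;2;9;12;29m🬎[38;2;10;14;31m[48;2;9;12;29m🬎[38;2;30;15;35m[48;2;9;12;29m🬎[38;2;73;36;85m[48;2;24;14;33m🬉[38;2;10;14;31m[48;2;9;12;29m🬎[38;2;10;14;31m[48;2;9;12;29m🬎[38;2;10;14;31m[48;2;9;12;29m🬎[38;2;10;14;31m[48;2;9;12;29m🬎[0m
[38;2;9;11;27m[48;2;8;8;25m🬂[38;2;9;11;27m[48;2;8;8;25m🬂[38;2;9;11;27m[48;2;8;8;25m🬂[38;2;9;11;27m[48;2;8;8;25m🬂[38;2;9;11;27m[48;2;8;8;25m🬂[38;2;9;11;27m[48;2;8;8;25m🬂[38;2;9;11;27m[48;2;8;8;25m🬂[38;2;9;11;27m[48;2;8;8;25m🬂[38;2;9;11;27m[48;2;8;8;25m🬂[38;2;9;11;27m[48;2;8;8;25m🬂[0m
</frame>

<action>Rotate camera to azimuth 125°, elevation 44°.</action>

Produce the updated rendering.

<frame>
[38;2;16;30;45m[48;2;14;27;42m🬂[38;2;16;30;45m[48;2;14;27;42m🬂[38;2;16;30;45m[48;2;14;27;42m🬂[38;2;16;30;45m[48;2;14;27;42m🬂[38;2;16;30;45m[48;2;14;27;42m🬂[38;2;16;30;45m[48;2;14;27;42m🬂[38;2;16;30;45m[48;2;14;27;42m🬂[38;2;16;30;45m[48;2;14;27;42m🬂[38;2;16;30;45m[48;2;14;27;42m🬂[38;2;16;30;45m[48;2;14;27;42m🬂[0m
[38;2;14;25;40m[48;2;13;22;38m🬂[38;2;14;25;40m[48;2;13;22;38m🬂[38;2;14;25;40m[48;2;13;22;38m🬂[38;2;14;25;40m[48;2;13;22;38m🬂[38;2;13;23;39m[48;2;88;43;102m🬝[38;2;13;24;39m[48;2;88;43;102m🬎[38;2;88;43;102m[48;2;13;23;39m🬏[38;2;14;25;40m[48;2;13;22;38m🬂[38;2;14;25;40m[48;2;13;22;38m🬂[38;2;14;25;40m[48;2;13;22;38m🬂[0m
[38;2;12;19;35m[48;2;11;17;33m🬎[38;2;12;19;35m[48;2;11;17;33m🬎[38;2;12;19;35m[48;2;11;17;33m🬎[38;2;30;15;35m[48;2;11;18;34m🬇[38;2;88;43;102m[48;2;30;15;35m🬎[38;2;88;43;102m[48;2;73;36;85m🬆[38;2;73;36;85m[48;2;11;18;34m▌[38;2;12;19;35m[48;2;11;17;33m🬎[38;2;12;19;35m[48;2;11;17;33m🬎[38;2;12;19;35m[48;2;11;17;33m🬎[0m
[38;2;10;14;31m[48;2;9;12;29m🬎[38;2;10;14;31m[48;2;9;12;29m🬎[38;2;10;14;31m[48;2;9;12;29m🬎[38;2;10;14;31m[48;2;9;12;29m🬎[38;2;30;15;35m[48;2;9;12;29m🬎[38;2;73;36;85m[48;2;9;12;29m🬆[38;2;10;14;31m[48;2;9;12;29m🬎[38;2;10;14;31m[48;2;9;12;29m🬎[38;2;10;14;31m[48;2;9;12;29m🬎[38;2;10;14;31m[48;2;9;12;29m🬎[0m
[38;2;9;11;27m[48;2;8;8;25m🬂[38;2;9;11;27m[48;2;8;8;25m🬂[38;2;9;11;27m[48;2;8;8;25m🬂[38;2;9;11;27m[48;2;8;8;25m🬂[38;2;9;11;27m[48;2;8;8;25m🬂[38;2;9;11;27m[48;2;8;8;25m🬂[38;2;9;11;27m[48;2;8;8;25m🬂[38;2;9;11;27m[48;2;8;8;25m🬂[38;2;9;11;27m[48;2;8;8;25m🬂[38;2;9;11;27m[48;2;8;8;25m🬂[0m
</frame>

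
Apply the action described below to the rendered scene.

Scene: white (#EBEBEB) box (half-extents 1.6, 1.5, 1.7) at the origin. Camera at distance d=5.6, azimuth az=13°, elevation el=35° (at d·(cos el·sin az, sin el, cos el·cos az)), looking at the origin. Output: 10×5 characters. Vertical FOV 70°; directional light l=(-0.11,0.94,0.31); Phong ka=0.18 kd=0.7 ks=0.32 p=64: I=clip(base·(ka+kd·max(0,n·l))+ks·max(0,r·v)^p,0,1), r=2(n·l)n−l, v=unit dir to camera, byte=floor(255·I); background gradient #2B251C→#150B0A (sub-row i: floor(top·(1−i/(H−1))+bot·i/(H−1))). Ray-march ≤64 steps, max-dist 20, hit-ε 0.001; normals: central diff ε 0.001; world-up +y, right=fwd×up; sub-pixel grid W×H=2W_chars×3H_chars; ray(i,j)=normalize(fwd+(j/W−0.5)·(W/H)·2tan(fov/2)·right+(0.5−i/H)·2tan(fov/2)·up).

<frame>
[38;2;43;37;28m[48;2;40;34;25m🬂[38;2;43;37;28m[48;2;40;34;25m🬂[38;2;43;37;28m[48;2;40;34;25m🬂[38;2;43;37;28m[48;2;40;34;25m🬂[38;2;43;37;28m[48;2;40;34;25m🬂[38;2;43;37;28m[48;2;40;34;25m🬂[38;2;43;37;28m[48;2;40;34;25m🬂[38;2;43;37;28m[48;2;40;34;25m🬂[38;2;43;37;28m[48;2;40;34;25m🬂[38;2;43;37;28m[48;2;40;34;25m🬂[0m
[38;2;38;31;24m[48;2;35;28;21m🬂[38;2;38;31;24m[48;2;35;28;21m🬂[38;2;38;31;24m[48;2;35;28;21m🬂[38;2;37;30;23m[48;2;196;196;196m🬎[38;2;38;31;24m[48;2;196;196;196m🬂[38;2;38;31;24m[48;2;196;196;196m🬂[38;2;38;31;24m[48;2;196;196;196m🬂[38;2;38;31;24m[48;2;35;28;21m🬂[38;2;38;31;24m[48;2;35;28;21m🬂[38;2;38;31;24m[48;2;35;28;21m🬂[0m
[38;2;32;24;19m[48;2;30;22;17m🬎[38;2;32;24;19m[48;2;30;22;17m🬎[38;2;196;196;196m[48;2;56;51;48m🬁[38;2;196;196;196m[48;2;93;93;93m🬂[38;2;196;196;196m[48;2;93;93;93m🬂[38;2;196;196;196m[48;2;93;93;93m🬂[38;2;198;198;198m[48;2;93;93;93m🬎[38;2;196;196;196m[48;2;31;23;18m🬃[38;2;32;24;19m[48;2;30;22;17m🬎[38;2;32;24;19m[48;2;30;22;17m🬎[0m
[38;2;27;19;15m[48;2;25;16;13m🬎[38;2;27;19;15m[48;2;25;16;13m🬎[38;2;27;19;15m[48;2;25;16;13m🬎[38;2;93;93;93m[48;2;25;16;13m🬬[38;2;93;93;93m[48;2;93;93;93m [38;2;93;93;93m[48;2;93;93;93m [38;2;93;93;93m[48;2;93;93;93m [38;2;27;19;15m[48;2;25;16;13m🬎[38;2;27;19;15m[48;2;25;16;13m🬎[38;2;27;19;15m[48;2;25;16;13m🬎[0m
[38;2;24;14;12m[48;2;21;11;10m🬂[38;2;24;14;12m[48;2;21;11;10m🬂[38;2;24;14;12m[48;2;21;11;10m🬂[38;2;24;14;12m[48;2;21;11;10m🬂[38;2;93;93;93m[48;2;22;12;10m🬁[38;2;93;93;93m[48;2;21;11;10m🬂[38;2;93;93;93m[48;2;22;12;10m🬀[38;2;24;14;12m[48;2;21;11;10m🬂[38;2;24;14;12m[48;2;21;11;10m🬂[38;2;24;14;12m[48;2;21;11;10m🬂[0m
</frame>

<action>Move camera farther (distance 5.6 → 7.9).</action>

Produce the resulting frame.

<frame>
[38;2;43;37;28m[48;2;40;34;25m🬂[38;2;43;37;28m[48;2;40;34;25m🬂[38;2;43;37;28m[48;2;40;34;25m🬂[38;2;43;37;28m[48;2;40;34;25m🬂[38;2;43;37;28m[48;2;40;34;25m🬂[38;2;43;37;28m[48;2;40;34;25m🬂[38;2;43;37;28m[48;2;40;34;25m🬂[38;2;43;37;28m[48;2;40;34;25m🬂[38;2;43;37;28m[48;2;40;34;25m🬂[38;2;43;37;28m[48;2;40;34;25m🬂[0m
[38;2;38;31;24m[48;2;35;28;21m🬂[38;2;38;31;24m[48;2;35;28;21m🬂[38;2;38;31;24m[48;2;35;28;21m🬂[38;2;38;31;24m[48;2;35;28;21m🬂[38;2;36;29;22m[48;2;196;196;196m🬝[38;2;37;30;23m[48;2;196;196;196m🬎[38;2;196;196;196m[48;2;36;29;22m🬏[38;2;38;31;24m[48;2;35;28;21m🬂[38;2;38;31;24m[48;2;35;28;21m🬂[38;2;38;31;24m[48;2;35;28;21m🬂[0m
[38;2;32;24;19m[48;2;30;22;17m🬎[38;2;32;24;19m[48;2;30;22;17m🬎[38;2;32;24;19m[48;2;30;22;17m🬎[38;2;93;93;93m[48;2;32;24;19m🬦[38;2;196;196;196m[48;2;93;93;93m🬂[38;2;196;196;196m[48;2;93;93;93m🬎[38;2;196;196;196m[48;2;47;41;37m🬄[38;2;32;24;19m[48;2;30;22;17m🬎[38;2;32;24;19m[48;2;30;22;17m🬎[38;2;32;24;19m[48;2;30;22;17m🬎[0m
[38;2;27;19;15m[48;2;25;16;13m🬎[38;2;27;19;15m[48;2;25;16;13m🬎[38;2;27;19;15m[48;2;25;16;13m🬎[38;2;27;19;15m[48;2;25;16;13m🬎[38;2;93;93;93m[48;2;25;16;13m🬎[38;2;93;93;93m[48;2;25;16;13m🬎[38;2;93;93;93m[48;2;26;17;14m🬀[38;2;27;19;15m[48;2;25;16;13m🬎[38;2;27;19;15m[48;2;25;16;13m🬎[38;2;27;19;15m[48;2;25;16;13m🬎[0m
[38;2;24;14;12m[48;2;21;11;10m🬂[38;2;24;14;12m[48;2;21;11;10m🬂[38;2;24;14;12m[48;2;21;11;10m🬂[38;2;24;14;12m[48;2;21;11;10m🬂[38;2;24;14;12m[48;2;21;11;10m🬂[38;2;24;14;12m[48;2;21;11;10m🬂[38;2;24;14;12m[48;2;21;11;10m🬂[38;2;24;14;12m[48;2;21;11;10m🬂[38;2;24;14;12m[48;2;21;11;10m🬂[38;2;24;14;12m[48;2;21;11;10m🬂[0m
</frame>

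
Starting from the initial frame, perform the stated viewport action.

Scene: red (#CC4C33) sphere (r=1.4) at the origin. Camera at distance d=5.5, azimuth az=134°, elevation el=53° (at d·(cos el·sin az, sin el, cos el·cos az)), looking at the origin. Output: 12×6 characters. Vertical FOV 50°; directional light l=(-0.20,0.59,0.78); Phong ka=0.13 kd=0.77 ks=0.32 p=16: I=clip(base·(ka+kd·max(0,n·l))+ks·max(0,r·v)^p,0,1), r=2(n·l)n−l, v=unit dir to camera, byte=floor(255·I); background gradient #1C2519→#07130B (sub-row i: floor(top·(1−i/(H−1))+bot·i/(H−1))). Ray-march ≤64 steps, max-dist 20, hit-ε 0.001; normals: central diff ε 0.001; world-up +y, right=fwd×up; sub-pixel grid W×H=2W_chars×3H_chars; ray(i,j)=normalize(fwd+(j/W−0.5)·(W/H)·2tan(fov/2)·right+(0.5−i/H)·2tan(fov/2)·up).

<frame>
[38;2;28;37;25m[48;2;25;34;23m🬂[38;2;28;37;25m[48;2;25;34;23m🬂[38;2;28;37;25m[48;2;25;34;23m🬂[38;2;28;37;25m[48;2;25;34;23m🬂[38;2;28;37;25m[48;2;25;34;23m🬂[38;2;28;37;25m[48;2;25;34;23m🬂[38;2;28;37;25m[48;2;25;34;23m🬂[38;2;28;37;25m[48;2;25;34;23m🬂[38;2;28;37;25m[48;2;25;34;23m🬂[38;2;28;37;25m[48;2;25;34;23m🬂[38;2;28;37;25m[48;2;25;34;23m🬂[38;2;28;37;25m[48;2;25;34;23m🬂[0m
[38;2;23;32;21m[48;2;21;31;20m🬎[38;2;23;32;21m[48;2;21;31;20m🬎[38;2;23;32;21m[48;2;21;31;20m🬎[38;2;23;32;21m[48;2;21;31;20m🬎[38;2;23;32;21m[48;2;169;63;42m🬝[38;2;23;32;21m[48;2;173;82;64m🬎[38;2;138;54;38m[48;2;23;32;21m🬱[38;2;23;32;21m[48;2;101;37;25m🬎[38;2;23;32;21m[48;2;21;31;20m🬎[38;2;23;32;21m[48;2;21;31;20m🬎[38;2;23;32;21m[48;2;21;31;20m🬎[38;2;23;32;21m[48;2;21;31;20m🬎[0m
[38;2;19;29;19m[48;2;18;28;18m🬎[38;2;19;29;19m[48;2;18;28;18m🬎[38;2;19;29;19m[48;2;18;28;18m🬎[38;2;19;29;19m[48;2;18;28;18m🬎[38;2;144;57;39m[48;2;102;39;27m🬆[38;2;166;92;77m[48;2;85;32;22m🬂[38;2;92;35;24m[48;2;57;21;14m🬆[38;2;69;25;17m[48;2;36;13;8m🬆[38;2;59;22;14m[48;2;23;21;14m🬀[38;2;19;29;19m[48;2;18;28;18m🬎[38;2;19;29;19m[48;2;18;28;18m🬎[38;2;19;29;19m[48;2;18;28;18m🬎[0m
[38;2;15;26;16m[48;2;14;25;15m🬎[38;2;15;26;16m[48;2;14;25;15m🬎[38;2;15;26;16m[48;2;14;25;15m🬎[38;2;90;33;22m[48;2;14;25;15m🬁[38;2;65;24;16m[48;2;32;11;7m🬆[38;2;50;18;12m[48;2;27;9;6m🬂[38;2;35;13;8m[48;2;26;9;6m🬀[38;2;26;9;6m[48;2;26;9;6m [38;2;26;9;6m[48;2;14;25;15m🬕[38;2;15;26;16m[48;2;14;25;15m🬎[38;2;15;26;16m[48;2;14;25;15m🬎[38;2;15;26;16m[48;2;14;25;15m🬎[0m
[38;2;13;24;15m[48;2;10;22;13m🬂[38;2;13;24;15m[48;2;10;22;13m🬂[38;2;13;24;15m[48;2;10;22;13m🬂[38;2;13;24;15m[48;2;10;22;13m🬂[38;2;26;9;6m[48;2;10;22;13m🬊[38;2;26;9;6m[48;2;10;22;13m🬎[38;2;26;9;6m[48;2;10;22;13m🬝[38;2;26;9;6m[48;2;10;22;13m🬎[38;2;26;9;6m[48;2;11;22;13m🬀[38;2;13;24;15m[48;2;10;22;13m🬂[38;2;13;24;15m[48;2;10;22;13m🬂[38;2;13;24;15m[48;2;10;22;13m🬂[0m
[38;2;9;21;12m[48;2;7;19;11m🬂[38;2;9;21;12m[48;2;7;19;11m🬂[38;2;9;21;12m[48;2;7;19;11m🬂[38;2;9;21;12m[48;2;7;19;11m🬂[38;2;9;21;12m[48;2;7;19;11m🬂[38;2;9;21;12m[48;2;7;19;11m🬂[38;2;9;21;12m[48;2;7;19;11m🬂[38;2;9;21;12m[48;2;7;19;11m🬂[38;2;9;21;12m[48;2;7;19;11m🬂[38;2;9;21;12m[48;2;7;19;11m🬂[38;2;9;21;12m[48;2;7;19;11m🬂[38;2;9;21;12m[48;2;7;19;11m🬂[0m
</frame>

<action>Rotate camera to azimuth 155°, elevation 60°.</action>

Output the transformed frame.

<frame>
[38;2;28;37;25m[48;2;25;34;23m🬂[38;2;28;37;25m[48;2;25;34;23m🬂[38;2;28;37;25m[48;2;25;34;23m🬂[38;2;28;37;25m[48;2;25;34;23m🬂[38;2;28;37;25m[48;2;25;34;23m🬂[38;2;28;37;25m[48;2;25;34;23m🬂[38;2;28;37;25m[48;2;25;34;23m🬂[38;2;28;37;25m[48;2;25;34;23m🬂[38;2;28;37;25m[48;2;25;34;23m🬂[38;2;28;37;25m[48;2;25;34;23m🬂[38;2;28;37;25m[48;2;25;34;23m🬂[38;2;28;37;25m[48;2;25;34;23m🬂[0m
[38;2;23;32;21m[48;2;21;31;20m🬎[38;2;23;32;21m[48;2;21;31;20m🬎[38;2;23;32;21m[48;2;21;31;20m🬎[38;2;23;32;21m[48;2;21;31;20m🬎[38;2;23;32;21m[48;2;158;59;39m🬝[38;2;23;32;21m[48;2;171;78;60m🬎[38;2;23;32;21m[48;2;171;76;58m🬊[38;2;23;32;21m[48;2;134;49;33m🬎[38;2;23;32;21m[48;2;21;31;20m🬎[38;2;23;32;21m[48;2;21;31;20m🬎[38;2;23;32;21m[48;2;21;31;20m🬎[38;2;23;32;21m[48;2;21;31;20m🬎[0m
[38;2;19;29;19m[48;2;18;28;18m🬎[38;2;19;29;19m[48;2;18;28;18m🬎[38;2;19;29;19m[48;2;18;28;18m🬎[38;2;19;29;19m[48;2;18;28;18m🬎[38;2;123;45;30m[48;2;86;32;21m🬆[38;2;148;72;58m[48;2;85;31;21m🬂[38;2;132;61;47m[48;2;77;28;19m🬂[38;2;98;37;24m[48;2;64;23;15m🬆[38;2;87;32;21m[48;2;26;26;17m🬄[38;2;19;29;19m[48;2;18;28;18m🬎[38;2;19;29;19m[48;2;18;28;18m🬎[38;2;19;29;19m[48;2;18;28;18m🬎[0m
[38;2;15;26;16m[48;2;14;25;15m🬎[38;2;15;26;16m[48;2;14;25;15m🬎[38;2;15;26;16m[48;2;14;25;15m🬎[38;2;55;20;13m[48;2;14;25;15m🬁[38;2;54;19;13m[48;2;27;9;6m🬂[38;2;48;17;11m[48;2;26;9;6m🬂[38;2;42;15;10m[48;2;26;9;6m🬂[38;2;36;13;9m[48;2;27;9;6m🬀[38;2;26;9;6m[48;2;14;25;15m🬕[38;2;15;26;16m[48;2;14;25;15m🬎[38;2;15;26;16m[48;2;14;25;15m🬎[38;2;15;26;16m[48;2;14;25;15m🬎[0m
[38;2;13;24;15m[48;2;10;22;13m🬂[38;2;13;24;15m[48;2;10;22;13m🬂[38;2;13;24;15m[48;2;10;22;13m🬂[38;2;13;24;15m[48;2;10;22;13m🬂[38;2;26;9;6m[48;2;10;22;13m🬊[38;2;26;9;6m[48;2;10;22;13m🬎[38;2;26;9;6m[48;2;10;22;13m🬝[38;2;26;9;6m[48;2;10;22;13m🬎[38;2;26;9;6m[48;2;11;22;13m🬀[38;2;13;24;15m[48;2;10;22;13m🬂[38;2;13;24;15m[48;2;10;22;13m🬂[38;2;13;24;15m[48;2;10;22;13m🬂[0m
[38;2;9;21;12m[48;2;7;19;11m🬂[38;2;9;21;12m[48;2;7;19;11m🬂[38;2;9;21;12m[48;2;7;19;11m🬂[38;2;9;21;12m[48;2;7;19;11m🬂[38;2;9;21;12m[48;2;7;19;11m🬂[38;2;9;21;12m[48;2;7;19;11m🬂[38;2;9;21;12m[48;2;7;19;11m🬂[38;2;9;21;12m[48;2;7;19;11m🬂[38;2;9;21;12m[48;2;7;19;11m🬂[38;2;9;21;12m[48;2;7;19;11m🬂[38;2;9;21;12m[48;2;7;19;11m🬂[38;2;9;21;12m[48;2;7;19;11m🬂[0m
</frame>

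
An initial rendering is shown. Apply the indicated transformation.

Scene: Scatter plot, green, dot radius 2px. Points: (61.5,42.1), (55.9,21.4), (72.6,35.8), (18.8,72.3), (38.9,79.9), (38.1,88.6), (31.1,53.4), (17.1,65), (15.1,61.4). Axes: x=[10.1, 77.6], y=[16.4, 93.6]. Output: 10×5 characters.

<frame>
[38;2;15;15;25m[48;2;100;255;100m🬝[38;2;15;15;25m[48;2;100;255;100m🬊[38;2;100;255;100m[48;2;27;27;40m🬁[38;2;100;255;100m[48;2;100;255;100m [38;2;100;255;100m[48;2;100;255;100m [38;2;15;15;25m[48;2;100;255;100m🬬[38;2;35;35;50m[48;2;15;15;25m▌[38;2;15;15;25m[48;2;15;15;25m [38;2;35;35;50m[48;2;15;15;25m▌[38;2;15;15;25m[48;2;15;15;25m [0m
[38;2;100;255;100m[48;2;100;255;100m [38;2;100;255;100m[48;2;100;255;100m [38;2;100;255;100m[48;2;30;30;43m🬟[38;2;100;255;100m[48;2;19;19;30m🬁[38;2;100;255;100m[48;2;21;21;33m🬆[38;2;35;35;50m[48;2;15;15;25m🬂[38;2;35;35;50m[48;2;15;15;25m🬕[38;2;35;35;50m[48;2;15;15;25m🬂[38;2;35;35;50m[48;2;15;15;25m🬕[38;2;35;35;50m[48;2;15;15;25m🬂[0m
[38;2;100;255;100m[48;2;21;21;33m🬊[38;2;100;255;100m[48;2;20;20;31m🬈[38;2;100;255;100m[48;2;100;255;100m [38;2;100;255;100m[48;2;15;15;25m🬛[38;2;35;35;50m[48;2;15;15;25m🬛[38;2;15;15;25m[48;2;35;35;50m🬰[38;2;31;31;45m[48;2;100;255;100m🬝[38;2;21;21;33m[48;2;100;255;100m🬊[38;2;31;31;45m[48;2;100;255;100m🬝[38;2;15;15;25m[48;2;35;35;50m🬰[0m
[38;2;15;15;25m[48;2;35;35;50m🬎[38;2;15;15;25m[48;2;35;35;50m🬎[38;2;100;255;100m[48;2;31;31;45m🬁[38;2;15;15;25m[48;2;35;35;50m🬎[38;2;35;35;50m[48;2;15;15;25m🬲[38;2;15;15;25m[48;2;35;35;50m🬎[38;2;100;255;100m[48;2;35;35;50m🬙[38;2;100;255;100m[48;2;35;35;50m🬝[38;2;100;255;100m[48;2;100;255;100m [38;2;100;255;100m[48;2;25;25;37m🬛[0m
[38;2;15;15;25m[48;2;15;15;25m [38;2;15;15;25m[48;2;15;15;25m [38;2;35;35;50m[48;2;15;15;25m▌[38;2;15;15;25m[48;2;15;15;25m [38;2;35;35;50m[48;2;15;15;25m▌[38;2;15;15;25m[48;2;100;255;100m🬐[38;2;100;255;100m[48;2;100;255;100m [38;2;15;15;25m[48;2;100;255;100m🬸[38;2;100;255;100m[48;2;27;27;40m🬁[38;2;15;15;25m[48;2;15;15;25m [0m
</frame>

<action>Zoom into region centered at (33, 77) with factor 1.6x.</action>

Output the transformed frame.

<frame>
[38;2;15;15;25m[48;2;15;15;25m [38;2;15;15;25m[48;2;15;15;25m [38;2;35;35;50m[48;2;15;15;25m▌[38;2;15;15;25m[48;2;15;15;25m [38;2;35;35;50m[48;2;15;15;25m▌[38;2;15;15;25m[48;2;100;255;100m🬆[38;2;23;23;35m[48;2;100;255;100m🬬[38;2;15;15;25m[48;2;15;15;25m [38;2;35;35;50m[48;2;15;15;25m▌[38;2;15;15;25m[48;2;15;15;25m [0m
[38;2;35;35;50m[48;2;15;15;25m🬂[38;2;35;35;50m[48;2;15;15;25m🬂[38;2;35;35;50m[48;2;15;15;25m🬕[38;2;35;35;50m[48;2;15;15;25m🬂[38;2;100;255;100m[48;2;27;27;40m🬁[38;2;100;255;100m[48;2;15;15;25m🬬[38;2;100;255;100m[48;2;15;15;25m🬴[38;2;35;35;50m[48;2;15;15;25m🬂[38;2;35;35;50m[48;2;15;15;25m🬕[38;2;35;35;50m[48;2;15;15;25m🬂[0m
[38;2;23;23;35m[48;2;100;255;100m🬝[38;2;15;15;25m[48;2;100;255;100m🬀[38;2;28;28;41m[48;2;100;255;100m🬊[38;2;15;15;25m[48;2;35;35;50m🬰[38;2;35;35;50m[48;2;15;15;25m🬛[38;2;100;255;100m[48;2;21;21;33m🬊[38;2;100;255;100m[48;2;15;15;25m🬝[38;2;100;255;100m[48;2;23;23;35m🬀[38;2;35;35;50m[48;2;15;15;25m🬛[38;2;15;15;25m[48;2;35;35;50m🬰[0m
[38;2;15;15;25m[48;2;100;255;100m🬀[38;2;100;255;100m[48;2;100;255;100m [38;2;100;255;100m[48;2;25;25;37m🬄[38;2;15;15;25m[48;2;35;35;50m🬎[38;2;27;27;40m[48;2;100;255;100m🬬[38;2;15;15;25m[48;2;35;35;50m🬎[38;2;35;35;50m[48;2;15;15;25m🬲[38;2;15;15;25m[48;2;35;35;50m🬎[38;2;35;35;50m[48;2;15;15;25m🬲[38;2;15;15;25m[48;2;35;35;50m🬎[0m
[38;2;100;255;100m[48;2;15;15;25m🬊[38;2;100;255;100m[48;2;15;15;25m🬀[38;2;35;35;50m[48;2;15;15;25m▌[38;2;15;15;25m[48;2;100;255;100m🬐[38;2;100;255;100m[48;2;100;255;100m [38;2;15;15;25m[48;2;100;255;100m🬸[38;2;35;35;50m[48;2;15;15;25m▌[38;2;15;15;25m[48;2;15;15;25m [38;2;35;35;50m[48;2;15;15;25m▌[38;2;15;15;25m[48;2;15;15;25m [0m
</frame>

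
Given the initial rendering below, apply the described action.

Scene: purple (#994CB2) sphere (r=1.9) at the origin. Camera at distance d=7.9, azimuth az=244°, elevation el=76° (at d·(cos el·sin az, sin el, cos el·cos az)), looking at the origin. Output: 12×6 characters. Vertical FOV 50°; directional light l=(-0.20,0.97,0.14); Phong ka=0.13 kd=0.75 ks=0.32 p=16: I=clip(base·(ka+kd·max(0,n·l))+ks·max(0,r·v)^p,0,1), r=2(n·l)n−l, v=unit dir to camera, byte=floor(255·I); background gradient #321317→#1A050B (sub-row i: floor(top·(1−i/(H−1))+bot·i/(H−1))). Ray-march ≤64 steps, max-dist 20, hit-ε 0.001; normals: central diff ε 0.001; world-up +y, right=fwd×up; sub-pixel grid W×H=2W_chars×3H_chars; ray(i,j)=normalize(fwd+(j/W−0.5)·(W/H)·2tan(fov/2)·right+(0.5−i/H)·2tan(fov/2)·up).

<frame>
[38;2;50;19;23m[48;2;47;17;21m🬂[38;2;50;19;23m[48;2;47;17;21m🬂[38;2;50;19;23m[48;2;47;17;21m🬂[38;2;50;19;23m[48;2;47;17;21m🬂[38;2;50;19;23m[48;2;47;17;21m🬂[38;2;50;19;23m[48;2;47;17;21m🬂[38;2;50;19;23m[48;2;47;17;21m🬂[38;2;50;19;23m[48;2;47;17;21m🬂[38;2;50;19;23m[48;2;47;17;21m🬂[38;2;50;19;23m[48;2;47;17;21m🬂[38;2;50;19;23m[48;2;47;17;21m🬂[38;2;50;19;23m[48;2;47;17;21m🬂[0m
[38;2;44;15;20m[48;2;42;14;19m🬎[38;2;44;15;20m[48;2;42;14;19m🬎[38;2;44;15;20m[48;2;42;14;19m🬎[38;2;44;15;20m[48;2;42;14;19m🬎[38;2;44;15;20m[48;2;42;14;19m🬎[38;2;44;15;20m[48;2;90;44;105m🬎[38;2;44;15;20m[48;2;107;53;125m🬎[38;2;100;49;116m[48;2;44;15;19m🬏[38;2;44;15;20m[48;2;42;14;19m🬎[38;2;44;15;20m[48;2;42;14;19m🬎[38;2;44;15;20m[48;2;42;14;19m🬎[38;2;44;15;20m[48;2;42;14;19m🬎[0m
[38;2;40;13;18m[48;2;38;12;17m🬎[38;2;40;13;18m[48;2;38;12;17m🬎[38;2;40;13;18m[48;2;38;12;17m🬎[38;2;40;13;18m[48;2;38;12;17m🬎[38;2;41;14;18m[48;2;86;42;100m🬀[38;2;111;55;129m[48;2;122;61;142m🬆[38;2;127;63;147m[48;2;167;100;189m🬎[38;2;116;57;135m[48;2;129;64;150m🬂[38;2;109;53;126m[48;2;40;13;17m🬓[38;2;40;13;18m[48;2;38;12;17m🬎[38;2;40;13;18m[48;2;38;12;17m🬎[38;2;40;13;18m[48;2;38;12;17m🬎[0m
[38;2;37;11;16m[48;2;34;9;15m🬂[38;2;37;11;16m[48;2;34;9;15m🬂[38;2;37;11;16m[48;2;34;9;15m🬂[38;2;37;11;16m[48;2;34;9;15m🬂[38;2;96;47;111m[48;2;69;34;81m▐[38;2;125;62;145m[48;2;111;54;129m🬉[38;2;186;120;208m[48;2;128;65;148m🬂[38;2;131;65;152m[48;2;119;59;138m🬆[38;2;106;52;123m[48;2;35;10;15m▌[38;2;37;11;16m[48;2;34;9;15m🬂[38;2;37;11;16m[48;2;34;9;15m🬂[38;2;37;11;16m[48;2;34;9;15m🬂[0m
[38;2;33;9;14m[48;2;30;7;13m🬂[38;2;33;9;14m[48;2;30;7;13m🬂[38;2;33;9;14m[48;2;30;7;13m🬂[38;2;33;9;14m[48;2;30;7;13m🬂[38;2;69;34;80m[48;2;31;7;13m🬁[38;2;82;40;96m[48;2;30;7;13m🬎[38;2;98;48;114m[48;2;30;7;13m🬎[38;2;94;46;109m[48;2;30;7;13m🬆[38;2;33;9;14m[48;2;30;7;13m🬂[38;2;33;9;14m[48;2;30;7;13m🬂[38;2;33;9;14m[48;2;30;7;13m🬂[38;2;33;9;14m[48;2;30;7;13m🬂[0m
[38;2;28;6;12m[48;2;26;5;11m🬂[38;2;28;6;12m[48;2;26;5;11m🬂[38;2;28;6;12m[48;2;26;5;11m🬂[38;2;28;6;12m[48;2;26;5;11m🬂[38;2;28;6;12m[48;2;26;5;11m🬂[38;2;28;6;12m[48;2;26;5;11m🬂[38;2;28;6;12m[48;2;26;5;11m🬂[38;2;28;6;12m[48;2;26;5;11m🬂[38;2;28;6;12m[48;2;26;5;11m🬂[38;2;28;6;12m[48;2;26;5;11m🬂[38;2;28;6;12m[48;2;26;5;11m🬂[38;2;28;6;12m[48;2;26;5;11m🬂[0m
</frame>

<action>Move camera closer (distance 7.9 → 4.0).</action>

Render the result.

<frame>
[38;2;50;19;23m[48;2;47;17;21m🬂[38;2;50;19;23m[48;2;47;17;21m🬂[38;2;48;18;22m[48;2;90;45;105m🬝[38;2;50;19;23m[48;2;97;48;113m🬀[38;2;102;50;119m[48;2;113;56;132m🬂[38;2;113;56;132m[48;2;121;60;141m🬆[38;2;116;57;135m[48;2;124;61;144m🬂[38;2;116;57;135m[48;2;125;62;145m🬂[38;2;108;53;126m[48;2;123;61;143m🬂[38;2;49;18;22m[48;2;116;57;135m🬊[38;2;50;19;23m[48;2;47;17;21m🬂[38;2;50;19;23m[48;2;47;17;21m🬂[0m
[38;2;44;15;20m[48;2;42;14;19m🬎[38;2;44;15;19m[48;2;79;39;91m🬕[38;2;89;44;104m[48;2;102;50;118m🬄[38;2;109;54;127m[48;2;115;56;133m🬄[38;2;120;59;139m[48;2;124;61;144m🬕[38;2;125;62;146m[48;2;129;65;150m🬕[38;2;129;64;150m[48;2;136;70;158m🬎[38;2;131;65;152m[48;2;137;69;159m🬎[38;2;130;64;151m[48;2;133;66;154m🬊[38;2;125;62;145m[48;2;130;64;151m🬊[38;2;45;16;20m[48;2;117;58;136m🬁[38;2;44;15;20m[48;2;42;14;19m🬎[0m
[38;2;40;13;18m[48;2;38;12;17m🬎[38;2;41;14;18m[48;2;84;41;98m🬀[38;2;101;50;118m[48;2;108;54;126m▌[38;2;114;56;133m[48;2;119;59;138m▌[38;2;122;60;142m[48;2;125;62;146m▌[38;2;133;68;154m[48;2;150;85;171m🬕[38;2;158;92;180m[48;2;196;129;217m🬆[38;2;159;91;181m[48;2;194;127;216m🬨[38;2;135;68;157m[48;2;145;77;167m🬨[38;2;130;64;152m[48;2;132;65;154m▐[38;2;122;60;141m[48;2;127;63;148m▐[38;2;110;54;128m[48;2;40;13;17m🬓[0m
[38;2;37;11;16m[48;2;34;9;15m🬂[38;2;90;44;105m[48;2;72;35;84m▐[38;2;107;53;125m[48;2;100;49;117m▐[38;2;117;58;136m[48;2;112;55;131m▐[38;2;124;62;145m[48;2;121;60;141m🬉[38;2;145;81;166m[48;2;129;66;150m🬉[38;2;185;119;207m[48;2;146;81;168m🬊[38;2;179;112;201m[48;2;145;79;166m🬆[38;2;142;75;164m[48;2;133;66;154m🬄[38;2;131;64;152m[48;2;128;63;149m🬆[38;2;125;62;146m[48;2;120;60;140m▌[38;2;109;53;126m[48;2;35;10;15m▌[0m
[38;2;33;9;14m[48;2;30;7;13m🬂[38;2;74;36;86m[48;2;31;8;13m▐[38;2;98;48;114m[48;2;87;43;102m🬨[38;2;111;55;129m[48;2;105;51;122m🬊[38;2;118;58;138m[48;2;113;56;132m🬊[38;2;124;61;144m[48;2;119;59;138m🬊[38;2;130;65;150m[48;2;124;61;143m🬂[38;2;130;65;152m[48;2;125;62;145m🬂[38;2;127;63;148m[48;2;123;61;143m🬎[38;2;125;62;146m[48;2;120;59;139m🬆[38;2;114;56;133m[48;2;97;48;113m🬝[38;2;33;9;14m[48;2;30;7;13m🬂[0m
[38;2;28;6;12m[48;2;26;5;11m🬂[38;2;28;6;12m[48;2;26;5;11m🬂[38;2;79;39;92m[48;2;26;5;11m🬊[38;2;98;48;114m[48;2;83;41;97m🬊[38;2;108;53;125m[48;2;98;48;114m🬊[38;2;114;56;132m[48;2;105;52;123m🬊[38;2;116;57;135m[48;2;108;53;126m🬎[38;2;117;58;137m[48;2;109;54;126m🬎[38;2;116;57;135m[48;2;105;52;123m🬎[38;2;106;52;124m[48;2;26;5;11m🬝[38;2;102;50;119m[48;2;26;5;11m🬀[38;2;28;6;12m[48;2;26;5;11m🬂[0m
</frame>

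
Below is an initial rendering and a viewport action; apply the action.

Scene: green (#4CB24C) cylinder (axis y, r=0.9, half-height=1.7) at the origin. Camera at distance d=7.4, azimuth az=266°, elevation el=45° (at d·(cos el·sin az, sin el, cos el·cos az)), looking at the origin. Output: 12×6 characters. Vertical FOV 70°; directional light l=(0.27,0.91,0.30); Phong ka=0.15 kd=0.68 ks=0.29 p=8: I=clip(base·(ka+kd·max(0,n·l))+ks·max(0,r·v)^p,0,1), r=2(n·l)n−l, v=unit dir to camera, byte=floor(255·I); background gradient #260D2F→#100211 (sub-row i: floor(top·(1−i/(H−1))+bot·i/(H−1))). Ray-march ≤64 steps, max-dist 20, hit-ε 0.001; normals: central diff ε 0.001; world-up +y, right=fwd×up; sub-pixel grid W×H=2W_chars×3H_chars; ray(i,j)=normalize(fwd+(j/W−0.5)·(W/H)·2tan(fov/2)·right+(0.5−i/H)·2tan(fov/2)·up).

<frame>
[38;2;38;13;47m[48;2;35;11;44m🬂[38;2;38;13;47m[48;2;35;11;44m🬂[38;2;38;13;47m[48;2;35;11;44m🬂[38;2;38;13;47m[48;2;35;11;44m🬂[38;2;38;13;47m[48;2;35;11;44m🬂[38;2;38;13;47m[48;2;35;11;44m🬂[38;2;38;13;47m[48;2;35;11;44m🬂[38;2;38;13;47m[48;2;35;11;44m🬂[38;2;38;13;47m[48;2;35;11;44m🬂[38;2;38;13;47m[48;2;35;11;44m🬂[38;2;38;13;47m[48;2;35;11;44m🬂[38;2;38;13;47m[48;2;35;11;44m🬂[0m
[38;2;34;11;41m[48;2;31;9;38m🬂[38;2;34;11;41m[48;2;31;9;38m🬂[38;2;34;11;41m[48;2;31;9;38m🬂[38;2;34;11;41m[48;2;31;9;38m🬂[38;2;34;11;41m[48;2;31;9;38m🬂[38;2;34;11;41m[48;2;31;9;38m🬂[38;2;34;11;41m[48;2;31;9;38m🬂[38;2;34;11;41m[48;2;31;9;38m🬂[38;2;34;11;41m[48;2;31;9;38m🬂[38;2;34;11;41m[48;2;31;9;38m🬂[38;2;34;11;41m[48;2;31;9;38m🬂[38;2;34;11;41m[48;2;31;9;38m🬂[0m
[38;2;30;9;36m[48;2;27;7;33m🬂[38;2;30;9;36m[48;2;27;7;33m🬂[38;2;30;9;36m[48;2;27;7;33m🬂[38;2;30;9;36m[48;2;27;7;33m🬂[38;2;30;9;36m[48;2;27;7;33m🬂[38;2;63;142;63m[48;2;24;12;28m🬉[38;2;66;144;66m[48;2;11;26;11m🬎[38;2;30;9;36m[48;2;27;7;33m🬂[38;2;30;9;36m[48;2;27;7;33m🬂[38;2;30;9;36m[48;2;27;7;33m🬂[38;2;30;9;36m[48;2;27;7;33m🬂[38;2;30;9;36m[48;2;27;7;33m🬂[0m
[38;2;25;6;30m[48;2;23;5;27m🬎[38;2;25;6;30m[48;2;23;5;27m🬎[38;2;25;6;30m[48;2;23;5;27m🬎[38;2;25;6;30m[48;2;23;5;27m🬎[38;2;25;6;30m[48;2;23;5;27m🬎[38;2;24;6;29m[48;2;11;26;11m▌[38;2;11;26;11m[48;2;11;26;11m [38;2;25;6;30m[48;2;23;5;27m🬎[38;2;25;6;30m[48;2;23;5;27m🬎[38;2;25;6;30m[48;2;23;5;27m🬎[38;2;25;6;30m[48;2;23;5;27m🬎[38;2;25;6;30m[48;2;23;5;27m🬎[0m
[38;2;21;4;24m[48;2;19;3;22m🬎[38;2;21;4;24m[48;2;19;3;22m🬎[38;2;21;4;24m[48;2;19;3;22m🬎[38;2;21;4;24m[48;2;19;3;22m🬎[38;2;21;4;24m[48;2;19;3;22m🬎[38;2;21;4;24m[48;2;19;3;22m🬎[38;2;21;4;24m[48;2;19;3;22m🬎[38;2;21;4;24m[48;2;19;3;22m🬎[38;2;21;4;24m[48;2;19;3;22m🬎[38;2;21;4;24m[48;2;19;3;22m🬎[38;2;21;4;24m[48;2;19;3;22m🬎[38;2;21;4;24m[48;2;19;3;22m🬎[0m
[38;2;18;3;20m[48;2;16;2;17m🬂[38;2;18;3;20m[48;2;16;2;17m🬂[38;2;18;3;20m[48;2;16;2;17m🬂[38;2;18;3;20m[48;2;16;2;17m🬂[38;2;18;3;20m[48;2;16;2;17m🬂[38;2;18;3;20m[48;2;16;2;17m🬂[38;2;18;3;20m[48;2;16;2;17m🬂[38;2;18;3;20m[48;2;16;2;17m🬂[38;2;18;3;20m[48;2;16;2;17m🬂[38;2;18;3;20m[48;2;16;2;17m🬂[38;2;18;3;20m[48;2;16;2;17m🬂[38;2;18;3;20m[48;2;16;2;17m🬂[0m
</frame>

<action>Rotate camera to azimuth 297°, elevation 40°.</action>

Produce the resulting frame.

<frame>
[38;2;38;13;47m[48;2;35;11;44m🬂[38;2;38;13;47m[48;2;35;11;44m🬂[38;2;38;13;47m[48;2;35;11;44m🬂[38;2;38;13;47m[48;2;35;11;44m🬂[38;2;38;13;47m[48;2;35;11;44m🬂[38;2;38;13;47m[48;2;35;11;44m🬂[38;2;38;13;47m[48;2;35;11;44m🬂[38;2;38;13;47m[48;2;35;11;44m🬂[38;2;38;13;47m[48;2;35;11;44m🬂[38;2;38;13;47m[48;2;35;11;44m🬂[38;2;38;13;47m[48;2;35;11;44m🬂[38;2;38;13;47m[48;2;35;11;44m🬂[0m
[38;2;34;11;41m[48;2;31;9;38m🬂[38;2;34;11;41m[48;2;31;9;38m🬂[38;2;34;11;41m[48;2;31;9;38m🬂[38;2;34;11;41m[48;2;31;9;38m🬂[38;2;34;11;41m[48;2;31;9;38m🬂[38;2;34;11;41m[48;2;31;9;38m🬂[38;2;34;11;41m[48;2;31;9;38m🬂[38;2;34;11;41m[48;2;31;9;38m🬂[38;2;34;11;41m[48;2;31;9;38m🬂[38;2;34;11;41m[48;2;31;9;38m🬂[38;2;34;11;41m[48;2;31;9;38m🬂[38;2;34;11;41m[48;2;31;9;38m🬂[0m
[38;2;30;9;36m[48;2;27;7;33m🬂[38;2;30;9;36m[48;2;27;7;33m🬂[38;2;30;9;36m[48;2;27;7;33m🬂[38;2;30;9;36m[48;2;27;7;33m🬂[38;2;30;9;36m[48;2;27;7;33m🬂[38;2;58;137;58m[48;2;24;12;28m🬉[38;2;58;137;58m[48;2;14;33;14m🬎[38;2;30;9;36m[48;2;27;7;33m🬂[38;2;30;9;36m[48;2;27;7;33m🬂[38;2;30;9;36m[48;2;27;7;33m🬂[38;2;30;9;36m[48;2;27;7;33m🬂[38;2;30;9;36m[48;2;27;7;33m🬂[0m
[38;2;25;6;30m[48;2;23;5;27m🬎[38;2;25;6;30m[48;2;23;5;27m🬎[38;2;25;6;30m[48;2;23;5;27m🬎[38;2;25;6;30m[48;2;23;5;27m🬎[38;2;25;6;30m[48;2;23;5;27m🬎[38;2;24;6;29m[48;2;11;26;11m▌[38;2;11;26;11m[48;2;19;44;19m▌[38;2;25;6;30m[48;2;23;5;27m🬎[38;2;25;6;30m[48;2;23;5;27m🬎[38;2;25;6;30m[48;2;23;5;27m🬎[38;2;25;6;30m[48;2;23;5;27m🬎[38;2;25;6;30m[48;2;23;5;27m🬎[0m
[38;2;21;4;24m[48;2;19;3;22m🬎[38;2;21;4;24m[48;2;19;3;22m🬎[38;2;21;4;24m[48;2;19;3;22m🬎[38;2;21;4;24m[48;2;19;3;22m🬎[38;2;21;4;24m[48;2;19;3;22m🬎[38;2;21;4;24m[48;2;19;3;22m🬎[38;2;11;26;11m[48;2;20;3;23m🬀[38;2;21;4;24m[48;2;19;3;22m🬎[38;2;21;4;24m[48;2;19;3;22m🬎[38;2;21;4;24m[48;2;19;3;22m🬎[38;2;21;4;24m[48;2;19;3;22m🬎[38;2;21;4;24m[48;2;19;3;22m🬎[0m
[38;2;18;3;20m[48;2;16;2;17m🬂[38;2;18;3;20m[48;2;16;2;17m🬂[38;2;18;3;20m[48;2;16;2;17m🬂[38;2;18;3;20m[48;2;16;2;17m🬂[38;2;18;3;20m[48;2;16;2;17m🬂[38;2;18;3;20m[48;2;16;2;17m🬂[38;2;18;3;20m[48;2;16;2;17m🬂[38;2;18;3;20m[48;2;16;2;17m🬂[38;2;18;3;20m[48;2;16;2;17m🬂[38;2;18;3;20m[48;2;16;2;17m🬂[38;2;18;3;20m[48;2;16;2;17m🬂[38;2;18;3;20m[48;2;16;2;17m🬂[0m
</frame>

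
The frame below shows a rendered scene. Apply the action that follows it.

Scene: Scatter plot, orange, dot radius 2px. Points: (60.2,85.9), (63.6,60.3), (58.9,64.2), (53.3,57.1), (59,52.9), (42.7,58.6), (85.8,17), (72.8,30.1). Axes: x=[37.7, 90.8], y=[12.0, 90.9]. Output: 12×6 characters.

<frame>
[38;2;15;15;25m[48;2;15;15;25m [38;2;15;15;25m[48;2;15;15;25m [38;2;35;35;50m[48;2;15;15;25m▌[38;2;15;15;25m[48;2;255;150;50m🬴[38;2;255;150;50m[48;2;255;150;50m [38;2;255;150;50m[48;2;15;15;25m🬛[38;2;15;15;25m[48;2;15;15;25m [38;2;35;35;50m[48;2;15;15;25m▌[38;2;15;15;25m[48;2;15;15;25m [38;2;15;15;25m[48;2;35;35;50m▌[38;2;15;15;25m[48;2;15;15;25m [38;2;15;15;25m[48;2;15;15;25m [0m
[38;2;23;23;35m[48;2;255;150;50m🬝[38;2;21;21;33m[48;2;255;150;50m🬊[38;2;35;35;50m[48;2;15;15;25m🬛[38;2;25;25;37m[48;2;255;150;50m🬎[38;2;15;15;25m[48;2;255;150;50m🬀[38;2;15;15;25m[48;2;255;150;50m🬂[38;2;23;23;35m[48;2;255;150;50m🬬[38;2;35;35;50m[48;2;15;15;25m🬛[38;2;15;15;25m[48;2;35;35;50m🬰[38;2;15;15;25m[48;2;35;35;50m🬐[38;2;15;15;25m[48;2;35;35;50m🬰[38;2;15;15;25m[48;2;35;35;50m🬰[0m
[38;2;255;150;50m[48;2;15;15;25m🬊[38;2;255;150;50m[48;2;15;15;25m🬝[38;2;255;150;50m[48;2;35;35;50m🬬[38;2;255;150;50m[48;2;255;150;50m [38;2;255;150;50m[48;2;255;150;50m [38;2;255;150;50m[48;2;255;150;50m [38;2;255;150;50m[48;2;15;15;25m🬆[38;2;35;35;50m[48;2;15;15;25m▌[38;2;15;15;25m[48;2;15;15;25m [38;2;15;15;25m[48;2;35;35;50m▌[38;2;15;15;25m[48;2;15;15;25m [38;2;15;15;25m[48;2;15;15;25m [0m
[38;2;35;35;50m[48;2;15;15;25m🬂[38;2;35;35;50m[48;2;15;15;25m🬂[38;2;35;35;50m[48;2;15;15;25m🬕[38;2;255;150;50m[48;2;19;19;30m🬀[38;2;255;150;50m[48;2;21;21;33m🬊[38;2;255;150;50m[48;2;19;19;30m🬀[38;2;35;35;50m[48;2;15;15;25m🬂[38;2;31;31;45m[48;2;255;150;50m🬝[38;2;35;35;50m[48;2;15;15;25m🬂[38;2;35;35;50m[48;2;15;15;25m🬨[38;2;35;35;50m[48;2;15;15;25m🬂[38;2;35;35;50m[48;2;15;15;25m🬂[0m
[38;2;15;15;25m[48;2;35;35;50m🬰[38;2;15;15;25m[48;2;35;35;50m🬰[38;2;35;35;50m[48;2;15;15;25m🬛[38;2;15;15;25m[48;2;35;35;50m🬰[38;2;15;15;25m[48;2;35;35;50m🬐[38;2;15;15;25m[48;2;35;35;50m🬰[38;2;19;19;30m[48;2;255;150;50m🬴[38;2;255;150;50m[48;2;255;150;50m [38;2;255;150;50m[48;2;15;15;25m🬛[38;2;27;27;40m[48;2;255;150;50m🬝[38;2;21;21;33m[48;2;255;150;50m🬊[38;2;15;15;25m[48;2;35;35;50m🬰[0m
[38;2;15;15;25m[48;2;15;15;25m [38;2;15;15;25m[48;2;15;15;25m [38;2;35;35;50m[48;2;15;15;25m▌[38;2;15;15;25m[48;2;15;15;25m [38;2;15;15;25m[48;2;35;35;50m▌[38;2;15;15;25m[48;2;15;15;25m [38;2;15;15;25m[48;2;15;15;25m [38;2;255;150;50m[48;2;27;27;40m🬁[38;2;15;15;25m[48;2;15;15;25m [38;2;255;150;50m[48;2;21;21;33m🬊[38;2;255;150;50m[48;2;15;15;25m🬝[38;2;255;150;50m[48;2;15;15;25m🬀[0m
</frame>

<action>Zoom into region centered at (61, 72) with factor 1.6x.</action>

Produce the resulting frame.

<frame>
[38;2;15;15;25m[48;2;15;15;25m [38;2;15;15;25m[48;2;15;15;25m [38;2;35;35;50m[48;2;15;15;25m▌[38;2;15;15;25m[48;2;15;15;25m [38;2;23;23;35m[48;2;255;150;50m🬝[38;2;15;15;25m[48;2;255;150;50m🬊[38;2;15;15;25m[48;2;15;15;25m [38;2;35;35;50m[48;2;15;15;25m▌[38;2;15;15;25m[48;2;15;15;25m [38;2;15;15;25m[48;2;35;35;50m▌[38;2;15;15;25m[48;2;15;15;25m [38;2;15;15;25m[48;2;15;15;25m [0m
[38;2;15;15;25m[48;2;35;35;50m🬰[38;2;15;15;25m[48;2;35;35;50m🬰[38;2;35;35;50m[48;2;15;15;25m🬛[38;2;15;15;25m[48;2;35;35;50m🬰[38;2;255;150;50m[48;2;28;28;41m🬊[38;2;255;150;50m[48;2;15;15;25m🬝[38;2;255;150;50m[48;2;23;23;35m🬀[38;2;35;35;50m[48;2;15;15;25m🬛[38;2;15;15;25m[48;2;35;35;50m🬰[38;2;15;15;25m[48;2;35;35;50m🬐[38;2;15;15;25m[48;2;35;35;50m🬰[38;2;15;15;25m[48;2;35;35;50m🬰[0m
[38;2;15;15;25m[48;2;15;15;25m [38;2;15;15;25m[48;2;15;15;25m [38;2;35;35;50m[48;2;15;15;25m▌[38;2;15;15;25m[48;2;15;15;25m [38;2;15;15;25m[48;2;35;35;50m▌[38;2;15;15;25m[48;2;15;15;25m [38;2;15;15;25m[48;2;15;15;25m [38;2;35;35;50m[48;2;15;15;25m▌[38;2;15;15;25m[48;2;15;15;25m [38;2;15;15;25m[48;2;35;35;50m▌[38;2;15;15;25m[48;2;15;15;25m [38;2;15;15;25m[48;2;15;15;25m [0m
[38;2;35;35;50m[48;2;15;15;25m🬂[38;2;35;35;50m[48;2;15;15;25m🬂[38;2;35;35;50m[48;2;15;15;25m🬕[38;2;23;23;35m[48;2;255;150;50m🬬[38;2;28;28;41m[48;2;255;150;50m🬆[38;2;255;150;50m[48;2;35;35;50m🬺[38;2;28;28;41m[48;2;255;150;50m🬆[38;2;27;27;40m[48;2;255;150;50m🬬[38;2;35;35;50m[48;2;15;15;25m🬂[38;2;35;35;50m[48;2;15;15;25m🬨[38;2;35;35;50m[48;2;15;15;25m🬂[38;2;35;35;50m[48;2;15;15;25m🬂[0m
[38;2;15;15;25m[48;2;35;35;50m🬰[38;2;15;15;25m[48;2;35;35;50m🬰[38;2;35;35;50m[48;2;255;150;50m🬐[38;2;255;150;50m[48;2;255;150;50m [38;2;21;21;33m[48;2;255;150;50m🬗[38;2;255;150;50m[48;2;35;35;50m🬴[38;2;255;150;50m[48;2;15;15;25m🬬[38;2;255;150;50m[48;2;28;28;41m🬆[38;2;15;15;25m[48;2;35;35;50m🬰[38;2;15;15;25m[48;2;35;35;50m🬐[38;2;15;15;25m[48;2;35;35;50m🬰[38;2;15;15;25m[48;2;35;35;50m🬰[0m
[38;2;15;15;25m[48;2;15;15;25m [38;2;15;15;25m[48;2;15;15;25m [38;2;35;35;50m[48;2;15;15;25m▌[38;2;255;150;50m[48;2;15;15;25m🬀[38;2;255;150;50m[48;2;21;21;33m🬊[38;2;255;150;50m[48;2;15;15;25m🬝[38;2;255;150;50m[48;2;15;15;25m🬀[38;2;35;35;50m[48;2;15;15;25m▌[38;2;15;15;25m[48;2;15;15;25m [38;2;15;15;25m[48;2;35;35;50m▌[38;2;15;15;25m[48;2;15;15;25m [38;2;15;15;25m[48;2;15;15;25m [0m
</frame>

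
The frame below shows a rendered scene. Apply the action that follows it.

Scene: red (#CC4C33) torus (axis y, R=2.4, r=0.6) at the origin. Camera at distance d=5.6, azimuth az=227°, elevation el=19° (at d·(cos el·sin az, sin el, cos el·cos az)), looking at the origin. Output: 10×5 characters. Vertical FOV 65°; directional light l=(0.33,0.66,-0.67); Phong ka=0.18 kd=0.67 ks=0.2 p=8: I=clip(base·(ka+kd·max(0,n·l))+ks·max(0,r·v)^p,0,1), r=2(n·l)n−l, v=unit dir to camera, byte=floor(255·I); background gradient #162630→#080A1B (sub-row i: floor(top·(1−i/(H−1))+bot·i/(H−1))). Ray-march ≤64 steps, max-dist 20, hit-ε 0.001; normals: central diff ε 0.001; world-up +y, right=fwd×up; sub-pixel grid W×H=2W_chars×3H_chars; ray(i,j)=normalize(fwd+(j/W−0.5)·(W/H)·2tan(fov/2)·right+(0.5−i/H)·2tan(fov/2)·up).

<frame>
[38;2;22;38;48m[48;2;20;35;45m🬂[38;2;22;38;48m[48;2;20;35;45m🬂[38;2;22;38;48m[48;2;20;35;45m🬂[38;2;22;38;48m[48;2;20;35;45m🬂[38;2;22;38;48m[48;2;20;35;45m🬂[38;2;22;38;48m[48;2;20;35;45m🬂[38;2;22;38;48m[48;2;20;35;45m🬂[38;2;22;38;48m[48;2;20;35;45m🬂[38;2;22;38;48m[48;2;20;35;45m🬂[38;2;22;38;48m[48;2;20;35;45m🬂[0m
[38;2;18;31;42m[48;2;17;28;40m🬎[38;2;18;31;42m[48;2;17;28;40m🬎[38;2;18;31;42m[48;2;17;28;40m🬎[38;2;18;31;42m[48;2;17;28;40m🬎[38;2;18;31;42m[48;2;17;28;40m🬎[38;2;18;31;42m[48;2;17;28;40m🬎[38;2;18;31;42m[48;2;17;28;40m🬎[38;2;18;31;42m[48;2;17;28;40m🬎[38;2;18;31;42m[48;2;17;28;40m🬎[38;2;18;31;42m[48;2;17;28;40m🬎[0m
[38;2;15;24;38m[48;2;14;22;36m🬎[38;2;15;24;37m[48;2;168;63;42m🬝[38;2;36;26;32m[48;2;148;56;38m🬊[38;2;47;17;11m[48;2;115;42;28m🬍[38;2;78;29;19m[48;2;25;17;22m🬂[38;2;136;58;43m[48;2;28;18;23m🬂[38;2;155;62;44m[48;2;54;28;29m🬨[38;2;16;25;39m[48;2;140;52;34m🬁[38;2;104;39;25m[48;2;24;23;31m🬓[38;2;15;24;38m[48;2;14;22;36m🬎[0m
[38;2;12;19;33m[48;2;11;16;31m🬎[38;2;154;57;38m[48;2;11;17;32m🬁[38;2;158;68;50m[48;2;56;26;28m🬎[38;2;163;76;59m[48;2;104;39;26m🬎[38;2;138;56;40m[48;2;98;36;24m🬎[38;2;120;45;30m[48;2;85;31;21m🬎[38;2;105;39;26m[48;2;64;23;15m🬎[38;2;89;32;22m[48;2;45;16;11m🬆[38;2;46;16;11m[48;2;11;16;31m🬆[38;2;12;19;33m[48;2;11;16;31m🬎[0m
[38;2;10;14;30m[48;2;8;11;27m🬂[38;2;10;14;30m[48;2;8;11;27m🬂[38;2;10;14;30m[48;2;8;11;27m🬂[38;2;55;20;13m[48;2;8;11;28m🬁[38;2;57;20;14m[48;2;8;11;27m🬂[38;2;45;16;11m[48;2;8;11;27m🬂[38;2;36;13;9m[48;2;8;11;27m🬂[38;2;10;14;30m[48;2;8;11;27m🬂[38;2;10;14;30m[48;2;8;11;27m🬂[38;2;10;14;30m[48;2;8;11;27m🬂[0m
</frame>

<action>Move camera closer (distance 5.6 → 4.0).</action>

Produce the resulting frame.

<frame>
[38;2;22;38;48m[48;2;20;35;45m🬂[38;2;22;38;48m[48;2;20;35;45m🬂[38;2;22;38;48m[48;2;20;35;45m🬂[38;2;22;38;48m[48;2;20;35;45m🬂[38;2;22;38;48m[48;2;20;35;45m🬂[38;2;22;38;48m[48;2;20;35;45m🬂[38;2;22;38;48m[48;2;20;35;45m🬂[38;2;22;38;48m[48;2;20;35;45m🬂[38;2;22;38;48m[48;2;20;35;45m🬂[38;2;22;38;48m[48;2;20;35;45m🬂[0m
[38;2;18;31;42m[48;2;17;28;40m🬎[38;2;18;31;42m[48;2;17;28;40m🬎[38;2;18;31;42m[48;2;17;28;40m🬎[38;2;18;30;42m[48;2;126;47;31m🬝[38;2;18;31;42m[48;2;122;45;30m🬎[38;2;18;31;42m[48;2;134;50;33m🬎[38;2;18;31;42m[48;2;133;49;32m🬎[38;2;18;31;42m[48;2;17;28;40m🬎[38;2;18;31;42m[48;2;17;28;40m🬎[38;2;18;31;42m[48;2;17;28;40m🬎[0m
[38;2;16;25;39m[48;2;137;51;34m🬂[38;2;36;13;9m[48;2;104;38;25m🬇[38;2;39;14;9m[48;2;14;22;36m🬬[38;2;36;13;9m[48;2;14;22;36m🬎[38;2;44;16;10m[48;2;14;22;36m🬎[38;2;100;37;25m[48;2;25;17;22m🬂[38;2;176;85;67m[48;2;44;24;27m🬂[38;2;159;61;42m[48;2;47;25;28m🬎[38;2;152;56;38m[48;2;14;22;36m🬬[38;2;16;25;39m[48;2;130;48;32m🬁[0m
[38;2;155;61;43m[48;2;171;77;59m🬂[38;2;150;61;44m[48;2;182;91;74m🬊[38;2;143;57;40m[48;2;181;93;76m🬎[38;2;133;51;35m[48;2;159;74;57m🬎[38;2;129;48;32m[48;2;140;57;41m🬎[38;2;124;46;31m[48;2;130;48;32m🬂[38;2;126;47;31m[48;2;124;45;30m🬎[38;2;125;46;30m[48;2;118;43;29m🬎[38;2;122;45;30m[48;2;112;41;28m🬆[38;2;114;42;28m[48;2;101;37;25m🬆[0m
[38;2;157;67;50m[48;2;131;49;33m🬂[38;2;174;87;70m[48;2;135;54;38m🬂[38;2;175;90;73m[48;2;135;55;40m🬂[38;2;157;75;58m[48;2;128;51;36m🬂[38;2;137;56;40m[48;2;120;45;31m🬂[38;2;123;46;31m[48;2;111;41;27m🬆[38;2;116;43;29m[48;2;104;38;26m🬆[38;2;109;40;27m[48;2;96;35;24m🬆[38;2;100;37;25m[48;2;86;32;21m🬆[38;2;88;32;21m[48;2;70;26;17m🬆[0m
</frame>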